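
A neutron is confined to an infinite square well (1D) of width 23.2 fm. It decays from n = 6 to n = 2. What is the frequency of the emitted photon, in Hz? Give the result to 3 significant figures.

E_1 = h²/(8m_nL²) = 6.087×10^-14 J and ΔE = (6² − 2²)E_1 = 1.948×10^-12 J.
f = ΔE/h = 1.948×10^-12/6.626×10^-34 = 2.94×10^21 Hz.

f = 2.94×10^21 Hz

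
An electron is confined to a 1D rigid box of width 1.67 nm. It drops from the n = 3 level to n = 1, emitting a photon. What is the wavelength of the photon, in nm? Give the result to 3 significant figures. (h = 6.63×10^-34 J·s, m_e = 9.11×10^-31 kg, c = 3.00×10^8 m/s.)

λ = 1.15×10^3 nm

E_1 = h²/(8m_eL²) = 2.163×10^-20 J, so ΔE = (3² − 1²)E_1 = 1.730×10^-19 J.
λ = hc/ΔE = (6.63×10^-34·3.00×10^8)/1.730×10^-19 = 1.15×10^-6 m = 1.15×10^3 nm.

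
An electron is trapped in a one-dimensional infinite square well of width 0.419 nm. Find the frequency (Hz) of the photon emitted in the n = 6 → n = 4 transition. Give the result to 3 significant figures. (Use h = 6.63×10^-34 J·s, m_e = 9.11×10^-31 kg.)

E_1 = h²/(8m_eL²) = 3.436×10^-19 J and ΔE = (6² − 4²)E_1 = 6.872×10^-18 J.
f = ΔE/h = 6.872×10^-18/6.63×10^-34 = 1.04×10^16 Hz.

f = 1.04×10^16 Hz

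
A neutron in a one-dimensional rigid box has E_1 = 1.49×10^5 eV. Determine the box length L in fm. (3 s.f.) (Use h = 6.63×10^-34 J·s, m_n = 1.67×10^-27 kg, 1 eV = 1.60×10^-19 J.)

L = 37.1 fm

From E_n = n²h²/(8m_nL²), L = n·h/√(8m_nE_n).
E_1 = 1.49×10^5 eV = 2.384×10^-14 J, so L = 1·6.63×10^-34/√(8·1.67×10^-27·2.384×10^-14) = 3.71×10^-14 m = 37.1 fm.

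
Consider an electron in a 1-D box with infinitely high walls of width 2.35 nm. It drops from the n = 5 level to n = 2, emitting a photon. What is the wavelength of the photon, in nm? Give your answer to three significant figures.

E_1 = h²/(8m_eL²) = 1.091×10^-20 J, so ΔE = (5² − 2²)E_1 = 2.291×10^-19 J.
λ = hc/ΔE = (6.626×10^-34·2.998×10^8)/2.291×10^-19 = 8.67×10^-7 m = 867 nm.

λ = 867 nm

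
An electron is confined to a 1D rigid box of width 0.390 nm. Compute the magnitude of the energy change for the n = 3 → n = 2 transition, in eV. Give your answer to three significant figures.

E_1 = h²/(8m_eL²) = 3.961×10^-19 J.
|ΔE| = |3² − 2²|·E_1 = 5·3.961×10^-19 J = 1.980×10^-18 J = 12.4 eV.

|ΔE| = 12.4 eV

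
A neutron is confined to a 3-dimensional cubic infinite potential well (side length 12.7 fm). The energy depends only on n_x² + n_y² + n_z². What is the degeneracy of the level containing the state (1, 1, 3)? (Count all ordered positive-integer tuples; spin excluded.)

degeneracy = 3

The level has n_x² + n_y² + n_z² = 11. The ordered positive-integer solutions are (1, 1, 3), (1, 3, 1), (3, 1, 1).
That gives 3 states.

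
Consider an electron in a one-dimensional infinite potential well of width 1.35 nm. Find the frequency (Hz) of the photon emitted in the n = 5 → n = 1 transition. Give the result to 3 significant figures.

f = 1.20×10^15 Hz

E_1 = h²/(8m_eL²) = 3.306×10^-20 J and ΔE = (5² − 1²)E_1 = 7.934×10^-19 J.
f = ΔE/h = 7.934×10^-19/6.626×10^-34 = 1.20×10^15 Hz.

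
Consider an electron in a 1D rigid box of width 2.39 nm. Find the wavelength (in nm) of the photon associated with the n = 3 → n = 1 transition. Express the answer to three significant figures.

E_1 = h²/(8m_eL²) = 1.055×10^-20 J, so ΔE = (3² − 1²)E_1 = 8.440×10^-20 J.
λ = hc/ΔE = (6.626×10^-34·2.998×10^8)/8.440×10^-20 = 2.35×10^-6 m = 2.35×10^3 nm.

λ = 2.35×10^3 nm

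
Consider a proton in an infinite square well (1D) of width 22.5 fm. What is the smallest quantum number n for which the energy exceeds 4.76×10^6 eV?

n = 4

E_1 = h²/(8m_pL²) = 6.480×10^-14 J = 4.045×10^5 eV.
Need n² > 4.76×10^6/4.045×10^5 = 11.77, i.e. n > 3.431.
The smallest integer satisfying this is n = 4.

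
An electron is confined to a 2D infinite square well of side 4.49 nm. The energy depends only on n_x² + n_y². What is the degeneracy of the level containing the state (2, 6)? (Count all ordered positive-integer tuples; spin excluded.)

degeneracy = 2

The level has n_x² + n_y² = 40. The ordered positive-integer solutions are (2, 6), (6, 2).
That gives 2 states.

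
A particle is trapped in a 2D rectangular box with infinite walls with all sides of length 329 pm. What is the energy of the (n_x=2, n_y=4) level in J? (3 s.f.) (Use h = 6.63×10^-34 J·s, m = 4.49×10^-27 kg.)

For a 2D rectangular well E = (h²/8m)·Σ n_i²/L_i² = (6.63×10^-34)²/(8·4.49×10^-27) · [2²/(329 pm)² + 4²/(329 pm)²].
Evaluating gives E = 2.26×10^-21 J.

E = 2.26×10^-21 J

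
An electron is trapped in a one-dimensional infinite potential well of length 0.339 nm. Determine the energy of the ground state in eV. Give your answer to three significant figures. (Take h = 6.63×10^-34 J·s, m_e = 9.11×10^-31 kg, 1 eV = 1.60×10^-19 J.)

E_1 = 3.28 eV

For an infinite well E_n = n²h²/(8m_eL²), so E_1 = h²/(8m_eL²) = (6.63×10^-34)²/(8·9.11×10^-31·(3.39×10^-10 m)²) = 5.248×10^-19 J.
Converting, E_1 = 5.248×10^-19 J / (1.60×10^-19 J/eV) = 3.28 eV.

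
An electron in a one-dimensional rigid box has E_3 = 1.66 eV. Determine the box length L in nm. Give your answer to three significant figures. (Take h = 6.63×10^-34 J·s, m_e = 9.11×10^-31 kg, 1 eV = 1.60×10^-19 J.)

From E_n = n²h²/(8m_eL²), L = n·h/√(8m_eE_n).
E_3 = 1.66 eV = 2.656×10^-19 J, so L = 3·6.63×10^-34/√(8·9.11×10^-31·2.656×10^-19) = 1.43×10^-9 m = 1.43 nm.

L = 1.43 nm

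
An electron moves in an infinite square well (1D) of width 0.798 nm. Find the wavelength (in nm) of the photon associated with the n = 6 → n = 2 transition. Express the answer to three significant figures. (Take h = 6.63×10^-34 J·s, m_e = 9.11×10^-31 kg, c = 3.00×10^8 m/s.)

E_1 = h²/(8m_eL²) = 9.471×10^-20 J, so ΔE = (6² − 2²)E_1 = 3.031×10^-18 J.
λ = hc/ΔE = (6.63×10^-34·3.00×10^8)/3.031×10^-18 = 6.56×10^-8 m = 65.6 nm.

λ = 65.6 nm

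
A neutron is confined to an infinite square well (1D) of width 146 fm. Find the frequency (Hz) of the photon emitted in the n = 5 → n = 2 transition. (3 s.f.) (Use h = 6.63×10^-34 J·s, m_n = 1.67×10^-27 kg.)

f = 4.89×10^19 Hz

E_1 = h²/(8m_nL²) = 1.544×10^-15 J and ΔE = (5² − 2²)E_1 = 3.242×10^-14 J.
f = ΔE/h = 3.242×10^-14/6.63×10^-34 = 4.89×10^19 Hz.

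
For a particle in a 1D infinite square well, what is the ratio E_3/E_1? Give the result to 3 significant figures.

E_n ∝ n², so E_3/E_1 = 3²/1² = 9/1 = 9.00.

9.00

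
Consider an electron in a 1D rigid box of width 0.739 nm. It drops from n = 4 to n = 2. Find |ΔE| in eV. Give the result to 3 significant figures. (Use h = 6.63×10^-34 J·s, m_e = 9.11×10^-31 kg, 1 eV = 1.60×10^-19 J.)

|ΔE| = 8.28 eV

E_1 = h²/(8m_eL²) = 1.104×10^-19 J.
|ΔE| = |4² − 2²|·E_1 = 12·1.104×10^-19 J = 1.325×10^-18 J = 8.28 eV.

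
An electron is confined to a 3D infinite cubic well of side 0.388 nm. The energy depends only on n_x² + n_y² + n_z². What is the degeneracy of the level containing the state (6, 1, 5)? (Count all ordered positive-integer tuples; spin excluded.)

degeneracy = 12

The level has n_x² + n_y² + n_z² = 62. The ordered positive-integer solutions are (1, 5, 6), (1, 6, 5), (2, 3, 7), (2, 7, 3), (3, 2, 7), (3, 7, 2), (5, 1, 6), (5, 6, 1), (6, 1, 5), (6, 5, 1), (7, 2, 3), (7, 3, 2).
That gives 12 states.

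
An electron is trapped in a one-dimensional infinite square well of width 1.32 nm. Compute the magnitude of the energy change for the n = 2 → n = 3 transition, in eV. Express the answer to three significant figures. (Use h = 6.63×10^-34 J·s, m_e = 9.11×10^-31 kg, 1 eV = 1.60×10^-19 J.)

E_1 = h²/(8m_eL²) = 3.462×10^-20 J.
|ΔE| = |2² − 3²|·E_1 = 5·3.462×10^-20 J = 1.731×10^-19 J = 1.08 eV.

|ΔE| = 1.08 eV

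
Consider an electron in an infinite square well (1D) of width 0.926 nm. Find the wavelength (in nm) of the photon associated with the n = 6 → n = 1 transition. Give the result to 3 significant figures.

E_1 = h²/(8m_eL²) = 7.026×10^-20 J, so ΔE = (6² − 1²)E_1 = 2.459×10^-18 J.
λ = hc/ΔE = (6.626×10^-34·2.998×10^8)/2.459×10^-18 = 8.08×10^-8 m = 80.8 nm.

λ = 80.8 nm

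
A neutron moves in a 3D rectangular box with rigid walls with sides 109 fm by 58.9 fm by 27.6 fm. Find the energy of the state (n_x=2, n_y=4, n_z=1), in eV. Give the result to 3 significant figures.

E = 1.28×10^6 eV

For a 3D rectangular well E = (h²/8m_n)·Σ n_i²/L_i² = (6.626×10^-34)²/(8·1.675×10^-27) · [2²/(109 fm)² + 4²/(58.9 fm)² + 1²/(27.6 fm)²].
Evaluating gives E = 2.051×10^-13 J = 1.28×10^6 eV.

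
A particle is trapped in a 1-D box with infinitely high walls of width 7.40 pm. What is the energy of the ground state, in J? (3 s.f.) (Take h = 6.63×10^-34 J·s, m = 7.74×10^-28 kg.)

E_1 = 1.30×10^-18 J

For an infinite well E_n = n²h²/(8mL²), so E_1 = h²/(8mL²) = (6.63×10^-34)²/(8·7.74×10^-28·(7.40×10^-12 m)²) = 1.296×10^-18 J.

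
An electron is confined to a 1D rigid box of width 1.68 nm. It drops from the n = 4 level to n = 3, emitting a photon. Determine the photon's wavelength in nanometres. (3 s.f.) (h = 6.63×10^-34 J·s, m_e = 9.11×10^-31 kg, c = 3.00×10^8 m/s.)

E_1 = h²/(8m_eL²) = 2.137×10^-20 J, so ΔE = (4² − 3²)E_1 = 1.496×10^-19 J.
λ = hc/ΔE = (6.63×10^-34·3.00×10^8)/1.496×10^-19 = 1.33×10^-6 m = 1.33×10^3 nm.

λ = 1.33×10^3 nm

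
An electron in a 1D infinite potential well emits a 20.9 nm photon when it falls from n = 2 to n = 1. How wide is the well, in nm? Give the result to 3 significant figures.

The photon carries ΔE = hc/λ = 6.626×10^-34·2.998×10^8/2.09×10^-8 m = 9.505×10^-18 J.
Since ΔE = (2² − 1²)E_1, E_1 = 3.168×10^-18 J, and L = h/√(8m_eE_1) = 1.38×10^-10 m = 0.138 nm.

L = 0.138 nm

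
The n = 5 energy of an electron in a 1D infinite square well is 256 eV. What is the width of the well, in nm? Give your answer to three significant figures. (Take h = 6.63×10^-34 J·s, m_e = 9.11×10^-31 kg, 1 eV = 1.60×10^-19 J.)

L = 0.192 nm

From E_n = n²h²/(8m_eL²), L = n·h/√(8m_eE_n).
E_5 = 256 eV = 4.096×10^-17 J, so L = 5·6.63×10^-34/√(8·9.11×10^-31·4.096×10^-17) = 1.92×10^-10 m = 0.192 nm.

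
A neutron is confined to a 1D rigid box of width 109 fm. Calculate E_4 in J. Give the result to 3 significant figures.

E_4 = 4.41×10^-14 J

For an infinite well E_n = n²h²/(8m_nL²), so E_1 = h²/(8m_nL²) = (6.626×10^-34)²/(8·1.675×10^-27·(1.09×10^-13 m)²) = 2.758×10^-15 J.
Then E_4 = 4²·E_1 = 16·2.758×10^-15 J = 4.41×10^-14 J.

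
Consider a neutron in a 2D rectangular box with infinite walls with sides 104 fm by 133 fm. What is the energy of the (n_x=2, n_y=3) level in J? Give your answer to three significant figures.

For a 2D rectangular well E = (h²/8m_n)·Σ n_i²/L_i² = (6.626×10^-34)²/(8·1.675×10^-27) · [2²/(104 fm)² + 3²/(133 fm)²].
Evaluating gives E = 2.88×10^-14 J.

E = 2.88×10^-14 J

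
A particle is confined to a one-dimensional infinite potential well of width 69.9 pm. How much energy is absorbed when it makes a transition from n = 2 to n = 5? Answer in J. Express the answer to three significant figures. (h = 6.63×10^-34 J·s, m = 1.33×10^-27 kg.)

|ΔE| = 1.78×10^-19 J

E_1 = h²/(8mL²) = 8.455×10^-21 J.
|ΔE| = |2² − 5²|·E_1 = 21·8.455×10^-21 J = 1.78×10^-19 J.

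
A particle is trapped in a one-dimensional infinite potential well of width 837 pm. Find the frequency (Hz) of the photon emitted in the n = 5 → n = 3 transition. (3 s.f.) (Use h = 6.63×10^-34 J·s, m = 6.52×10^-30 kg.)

f = 2.90×10^14 Hz

E_1 = h²/(8mL²) = 1.203×10^-20 J and ΔE = (5² − 3²)E_1 = 1.925×10^-19 J.
f = ΔE/h = 1.925×10^-19/6.63×10^-34 = 2.90×10^14 Hz.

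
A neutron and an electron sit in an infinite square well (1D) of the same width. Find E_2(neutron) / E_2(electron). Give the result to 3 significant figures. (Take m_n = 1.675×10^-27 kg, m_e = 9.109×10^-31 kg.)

5.44×10^-4

E_n ∝ 1/m at fixed n and L, so the ratio is m_e/m_n = 9.109×10^-31/1.675×10^-27 = 5.44×10^-4.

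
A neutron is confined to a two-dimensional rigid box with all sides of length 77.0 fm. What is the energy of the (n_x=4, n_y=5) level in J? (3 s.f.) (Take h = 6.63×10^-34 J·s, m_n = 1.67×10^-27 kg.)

For a 2D rectangular well E = (h²/8m_n)·Σ n_i²/L_i² = (6.63×10^-34)²/(8·1.67×10^-27) · [4²/(77.0 fm)² + 5²/(77.0 fm)²].
Evaluating gives E = 2.28×10^-13 J.

E = 2.28×10^-13 J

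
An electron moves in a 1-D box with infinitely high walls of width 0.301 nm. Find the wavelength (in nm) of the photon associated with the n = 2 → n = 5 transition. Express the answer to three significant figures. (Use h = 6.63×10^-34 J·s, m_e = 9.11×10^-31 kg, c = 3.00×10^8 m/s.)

λ = 14.2 nm

E_1 = h²/(8m_eL²) = 6.657×10^-19 J, so ΔE = (5² − 2²)E_1 = 1.398×10^-17 J.
λ = hc/ΔE = (6.63×10^-34·3.00×10^8)/1.398×10^-17 = 1.42×10^-8 m = 14.2 nm.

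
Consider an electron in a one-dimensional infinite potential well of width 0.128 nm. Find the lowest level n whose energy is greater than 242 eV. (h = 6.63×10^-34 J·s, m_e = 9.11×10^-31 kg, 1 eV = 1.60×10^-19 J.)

E_1 = h²/(8m_eL²) = 3.681×10^-18 J = 23.01 eV.
Need n² > 242/23.01 = 10.52, i.e. n > 3.243.
The smallest integer satisfying this is n = 4.

n = 4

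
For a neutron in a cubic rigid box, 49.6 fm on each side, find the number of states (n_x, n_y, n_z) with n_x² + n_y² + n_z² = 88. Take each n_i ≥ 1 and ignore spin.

The level has n_x² + n_y² + n_z² = 88. The ordered positive-integer solutions are (4, 6, 6), (6, 4, 6), (6, 6, 4).
That gives 3 states.

degeneracy = 3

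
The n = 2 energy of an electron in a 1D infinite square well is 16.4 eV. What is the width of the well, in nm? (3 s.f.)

From E_n = n²h²/(8m_eL²), L = n·h/√(8m_eE_n).
E_2 = 16.4 eV = 2.627×10^-18 J, so L = 2·6.626×10^-34/√(8·9.109×10^-31·2.627×10^-18) = 3.03×10^-10 m = 0.303 nm.

L = 0.303 nm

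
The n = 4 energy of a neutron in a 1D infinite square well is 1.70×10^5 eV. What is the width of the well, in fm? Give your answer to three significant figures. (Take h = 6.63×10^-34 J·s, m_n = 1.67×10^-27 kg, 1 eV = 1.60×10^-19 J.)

L = 139 fm

From E_n = n²h²/(8m_nL²), L = n·h/√(8m_nE_n).
E_4 = 1.70×10^5 eV = 2.720×10^-14 J, so L = 4·6.63×10^-34/√(8·1.67×10^-27·2.720×10^-14) = 1.39×10^-13 m = 139 fm.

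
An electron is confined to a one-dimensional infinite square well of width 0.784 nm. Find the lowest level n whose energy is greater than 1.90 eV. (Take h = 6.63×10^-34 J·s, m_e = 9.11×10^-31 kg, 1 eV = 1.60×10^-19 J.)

n = 2

E_1 = h²/(8m_eL²) = 9.813×10^-20 J = 0.6133 eV.
Need n² > 1.90/0.6133 = 3.098, i.e. n > 1.760.
The smallest integer satisfying this is n = 2.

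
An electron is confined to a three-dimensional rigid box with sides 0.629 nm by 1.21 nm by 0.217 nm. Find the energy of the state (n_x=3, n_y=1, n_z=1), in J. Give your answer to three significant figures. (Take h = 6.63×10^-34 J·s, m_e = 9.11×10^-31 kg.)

E = 2.69×10^-18 J

For a 3D rectangular well E = (h²/8m_e)·Σ n_i²/L_i² = (6.63×10^-34)²/(8·9.11×10^-31) · [3²/(0.629 nm)² + 1²/(1.21 nm)² + 1²/(0.217 nm)²].
Evaluating gives E = 2.69×10^-18 J.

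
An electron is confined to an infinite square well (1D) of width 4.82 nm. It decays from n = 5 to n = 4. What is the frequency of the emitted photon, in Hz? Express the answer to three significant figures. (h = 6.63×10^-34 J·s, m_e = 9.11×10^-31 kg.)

f = 3.52×10^13 Hz

E_1 = h²/(8m_eL²) = 2.596×10^-21 J and ΔE = (5² − 4²)E_1 = 2.336×10^-20 J.
f = ΔE/h = 2.336×10^-20/6.63×10^-34 = 3.52×10^13 Hz.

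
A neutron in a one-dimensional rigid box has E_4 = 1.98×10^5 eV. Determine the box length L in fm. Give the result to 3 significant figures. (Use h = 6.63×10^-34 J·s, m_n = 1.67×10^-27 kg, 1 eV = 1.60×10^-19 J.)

L = 129 fm

From E_n = n²h²/(8m_nL²), L = n·h/√(8m_nE_n).
E_4 = 1.98×10^5 eV = 3.168×10^-14 J, so L = 4·6.63×10^-34/√(8·1.67×10^-27·3.168×10^-14) = 1.29×10^-13 m = 129 fm.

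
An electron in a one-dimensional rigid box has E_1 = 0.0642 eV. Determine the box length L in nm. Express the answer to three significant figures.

L = 2.42 nm

From E_n = n²h²/(8m_eL²), L = n·h/√(8m_eE_n).
E_1 = 0.0642 eV = 1.028×10^-20 J, so L = 1·6.626×10^-34/√(8·9.109×10^-31·1.028×10^-20) = 2.42×10^-9 m = 2.42 nm.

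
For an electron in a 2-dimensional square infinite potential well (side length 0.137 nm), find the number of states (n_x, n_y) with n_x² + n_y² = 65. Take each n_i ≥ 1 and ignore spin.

The level has n_x² + n_y² = 65. The ordered positive-integer solutions are (1, 8), (4, 7), (7, 4), (8, 1).
That gives 4 states.

degeneracy = 4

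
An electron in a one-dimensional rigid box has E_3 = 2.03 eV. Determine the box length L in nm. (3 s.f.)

L = 1.29 nm

From E_n = n²h²/(8m_eL²), L = n·h/√(8m_eE_n).
E_3 = 2.03 eV = 3.252×10^-19 J, so L = 3·6.626×10^-34/√(8·9.109×10^-31·3.252×10^-19) = 1.29×10^-9 m = 1.29 nm.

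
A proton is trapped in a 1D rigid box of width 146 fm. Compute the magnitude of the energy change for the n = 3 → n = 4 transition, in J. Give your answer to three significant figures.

E_1 = h²/(8m_pL²) = 1.539×10^-15 J.
|ΔE| = |3² − 4²|·E_1 = 7·1.539×10^-15 J = 1.08×10^-14 J.

|ΔE| = 1.08×10^-14 J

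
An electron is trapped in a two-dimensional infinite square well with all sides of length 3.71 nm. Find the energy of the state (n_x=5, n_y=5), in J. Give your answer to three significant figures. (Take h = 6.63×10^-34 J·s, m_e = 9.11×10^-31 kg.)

E = 2.19×10^-19 J

For a 2D rectangular well E = (h²/8m_e)·Σ n_i²/L_i² = (6.63×10^-34)²/(8·9.11×10^-31) · [5²/(3.71 nm)² + 5²/(3.71 nm)²].
Evaluating gives E = 2.19×10^-19 J.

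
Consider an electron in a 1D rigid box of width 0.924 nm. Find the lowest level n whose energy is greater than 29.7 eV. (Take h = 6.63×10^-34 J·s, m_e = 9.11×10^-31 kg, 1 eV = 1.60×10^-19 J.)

E_1 = h²/(8m_eL²) = 7.064×10^-20 J = 0.4415 eV.
Need n² > 29.7/0.4415 = 67.27, i.e. n > 8.202.
The smallest integer satisfying this is n = 9.

n = 9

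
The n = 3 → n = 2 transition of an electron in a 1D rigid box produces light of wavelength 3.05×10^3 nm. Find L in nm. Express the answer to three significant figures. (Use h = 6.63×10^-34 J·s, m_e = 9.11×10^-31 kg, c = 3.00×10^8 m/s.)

L = 2.15 nm

The photon carries ΔE = hc/λ = 6.63×10^-34·3.00×10^8/3.05×10^-6 m = 6.521×10^-20 J.
Since ΔE = (3² − 2²)E_1, E_1 = 1.304×10^-20 J, and L = h/√(8m_eE_1) = 2.15×10^-9 m = 2.15 nm.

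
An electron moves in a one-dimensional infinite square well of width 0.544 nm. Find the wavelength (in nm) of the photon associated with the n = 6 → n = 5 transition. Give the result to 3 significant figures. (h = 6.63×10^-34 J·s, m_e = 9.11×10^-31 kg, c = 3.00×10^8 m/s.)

λ = 88.7 nm

E_1 = h²/(8m_eL²) = 2.038×10^-19 J, so ΔE = (6² − 5²)E_1 = 2.242×10^-18 J.
λ = hc/ΔE = (6.63×10^-34·3.00×10^8)/2.242×10^-18 = 8.87×10^-8 m = 88.7 nm.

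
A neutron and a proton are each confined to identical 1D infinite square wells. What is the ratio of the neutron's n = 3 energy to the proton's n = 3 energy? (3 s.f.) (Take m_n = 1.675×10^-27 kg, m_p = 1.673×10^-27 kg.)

0.999

E_n ∝ 1/m at fixed n and L, so the ratio is m_p/m_n = 1.673×10^-27/1.675×10^-27 = 0.999.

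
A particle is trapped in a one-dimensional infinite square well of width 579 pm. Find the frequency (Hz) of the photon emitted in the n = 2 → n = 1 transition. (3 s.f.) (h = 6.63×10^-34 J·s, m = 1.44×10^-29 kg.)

f = 5.15×10^13 Hz

E_1 = h²/(8mL²) = 1.138×10^-20 J and ΔE = (2² − 1²)E_1 = 3.414×10^-20 J.
f = ΔE/h = 3.414×10^-20/6.63×10^-34 = 5.15×10^13 Hz.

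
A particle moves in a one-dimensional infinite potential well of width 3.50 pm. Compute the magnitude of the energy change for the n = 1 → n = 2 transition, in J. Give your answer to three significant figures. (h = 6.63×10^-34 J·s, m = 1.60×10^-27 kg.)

|ΔE| = 8.41×10^-18 J

E_1 = h²/(8mL²) = 2.803×10^-18 J.
|ΔE| = |1² − 2²|·E_1 = 3·2.803×10^-18 J = 8.41×10^-18 J.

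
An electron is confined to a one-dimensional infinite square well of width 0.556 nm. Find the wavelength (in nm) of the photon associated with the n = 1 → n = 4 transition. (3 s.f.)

E_1 = h²/(8m_eL²) = 1.949×10^-19 J, so ΔE = (4² − 1²)E_1 = 2.923×10^-18 J.
λ = hc/ΔE = (6.626×10^-34·2.998×10^8)/2.923×10^-18 = 6.80×10^-8 m = 68.0 nm.

λ = 68.0 nm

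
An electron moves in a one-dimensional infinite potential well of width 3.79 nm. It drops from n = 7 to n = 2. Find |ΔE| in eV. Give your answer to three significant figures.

|ΔE| = 1.18 eV

E_1 = h²/(8m_eL²) = 4.194×10^-21 J.
|ΔE| = |7² − 2²|·E_1 = 45·4.194×10^-21 J = 1.887×10^-19 J = 1.18 eV.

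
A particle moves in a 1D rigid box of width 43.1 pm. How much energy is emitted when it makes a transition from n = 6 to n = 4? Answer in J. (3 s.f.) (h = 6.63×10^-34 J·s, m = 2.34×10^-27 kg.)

E_1 = h²/(8mL²) = 1.264×10^-20 J.
|ΔE| = |6² − 4²|·E_1 = 20·1.264×10^-20 J = 2.53×10^-19 J.

|ΔE| = 2.53×10^-19 J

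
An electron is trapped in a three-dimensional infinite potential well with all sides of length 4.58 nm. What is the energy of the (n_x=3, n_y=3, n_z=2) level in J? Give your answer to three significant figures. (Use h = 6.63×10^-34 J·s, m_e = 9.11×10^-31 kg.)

For a 3D rectangular well E = (h²/8m_e)·Σ n_i²/L_i² = (6.63×10^-34)²/(8·9.11×10^-31) · [3²/(4.58 nm)² + 3²/(4.58 nm)² + 2²/(4.58 nm)²].
Evaluating gives E = 6.33×10^-20 J.

E = 6.33×10^-20 J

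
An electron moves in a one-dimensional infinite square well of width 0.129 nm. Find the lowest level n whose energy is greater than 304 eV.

E_1 = h²/(8m_eL²) = 3.620×10^-18 J = 22.60 eV.
Need n² > 304/22.60 = 13.45, i.e. n > 3.667.
The smallest integer satisfying this is n = 4.

n = 4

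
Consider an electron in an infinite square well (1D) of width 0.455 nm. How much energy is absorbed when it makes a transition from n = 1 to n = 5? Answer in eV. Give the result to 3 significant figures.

E_1 = h²/(8m_eL²) = 2.910×10^-19 J.
|ΔE| = |1² − 5²|·E_1 = 24·2.910×10^-19 J = 6.984×10^-18 J = 43.6 eV.

|ΔE| = 43.6 eV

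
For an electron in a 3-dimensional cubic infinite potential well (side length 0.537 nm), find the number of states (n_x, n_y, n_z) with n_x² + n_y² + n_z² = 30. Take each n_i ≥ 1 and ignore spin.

The level has n_x² + n_y² + n_z² = 30. The ordered positive-integer solutions are (1, 2, 5), (1, 5, 2), (2, 1, 5), (2, 5, 1), (5, 1, 2), (5, 2, 1).
That gives 6 states.

degeneracy = 6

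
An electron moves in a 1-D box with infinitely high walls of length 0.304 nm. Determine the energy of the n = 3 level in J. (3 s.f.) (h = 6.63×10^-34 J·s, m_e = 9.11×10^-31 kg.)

E_3 = 5.87×10^-18 J

For an infinite well E_n = n²h²/(8m_eL²), so E_1 = h²/(8m_eL²) = (6.63×10^-34)²/(8·9.11×10^-31·(3.04×10^-10 m)²) = 6.526×10^-19 J.
Then E_3 = 3²·E_1 = 9·6.526×10^-19 J = 5.87×10^-18 J.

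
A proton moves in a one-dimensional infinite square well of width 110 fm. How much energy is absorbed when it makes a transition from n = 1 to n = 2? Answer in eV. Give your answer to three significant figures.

E_1 = h²/(8m_pL²) = 2.711×10^-15 J.
|ΔE| = |1² − 2²|·E_1 = 3·2.711×10^-15 J = 8.133×10^-15 J = 5.08×10^4 eV.

|ΔE| = 5.08×10^4 eV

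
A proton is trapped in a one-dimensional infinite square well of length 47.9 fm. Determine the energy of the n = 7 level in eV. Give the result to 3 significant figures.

E_7 = 4.37×10^6 eV

For an infinite well E_n = n²h²/(8m_pL²), so E_1 = h²/(8m_pL²) = (6.626×10^-34)²/(8·1.673×10^-27·(4.79×10^-14 m)²) = 1.430×10^-14 J.
Then E_7 = 7²·E_1 = 49·1.430×10^-14 J = 7.007×10^-13 J.
Converting, E_7 = 7.007×10^-13 J / (1.602×10^-19 J/eV) = 4.37×10^6 eV.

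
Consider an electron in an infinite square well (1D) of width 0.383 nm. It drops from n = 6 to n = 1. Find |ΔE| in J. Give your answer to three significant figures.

|ΔE| = 1.44×10^-17 J

E_1 = h²/(8m_eL²) = 4.107×10^-19 J.
|ΔE| = |6² − 1²|·E_1 = 35·4.107×10^-19 J = 1.44×10^-17 J.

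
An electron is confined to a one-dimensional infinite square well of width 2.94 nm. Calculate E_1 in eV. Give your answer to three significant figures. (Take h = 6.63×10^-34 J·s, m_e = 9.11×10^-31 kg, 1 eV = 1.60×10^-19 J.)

For an infinite well E_n = n²h²/(8m_eL²), so E_1 = h²/(8m_eL²) = (6.63×10^-34)²/(8·9.11×10^-31·(2.94×10^-9 m)²) = 6.978×10^-21 J.
Converting, E_1 = 6.978×10^-21 J / (1.60×10^-19 J/eV) = 0.0436 eV.

E_1 = 0.0436 eV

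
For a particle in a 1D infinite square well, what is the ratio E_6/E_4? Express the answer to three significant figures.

E_n ∝ n², so E_6/E_4 = 6²/4² = 36/16 = 2.25.

2.25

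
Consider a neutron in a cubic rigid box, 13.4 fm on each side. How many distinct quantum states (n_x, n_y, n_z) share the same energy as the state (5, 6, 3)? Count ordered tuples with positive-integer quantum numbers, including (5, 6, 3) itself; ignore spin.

degeneracy = 6

The level has n_x² + n_y² + n_z² = 70. The ordered positive-integer solutions are (3, 5, 6), (3, 6, 5), (5, 3, 6), (5, 6, 3), (6, 3, 5), (6, 5, 3).
That gives 6 states.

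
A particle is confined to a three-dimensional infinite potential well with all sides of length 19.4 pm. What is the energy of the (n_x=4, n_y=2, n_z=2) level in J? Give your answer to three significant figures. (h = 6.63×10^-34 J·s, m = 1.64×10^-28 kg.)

For a 3D rectangular well E = (h²/8m)·Σ n_i²/L_i² = (6.63×10^-34)²/(8·1.64×10^-28) · [4²/(19.4 pm)² + 2²/(19.4 pm)² + 2²/(19.4 pm)²].
Evaluating gives E = 2.14×10^-17 J.

E = 2.14×10^-17 J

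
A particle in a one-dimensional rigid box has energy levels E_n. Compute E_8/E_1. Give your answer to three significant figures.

E_n ∝ n², so E_8/E_1 = 8²/1² = 64/1 = 64.0.

64.0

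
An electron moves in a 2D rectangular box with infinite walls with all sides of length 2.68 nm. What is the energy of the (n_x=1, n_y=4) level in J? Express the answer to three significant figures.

For a 2D rectangular well E = (h²/8m_e)·Σ n_i²/L_i² = (6.626×10^-34)²/(8·9.109×10^-31) · [1²/(2.68 nm)² + 4²/(2.68 nm)²].
Evaluating gives E = 1.43×10^-19 J.

E = 1.43×10^-19 J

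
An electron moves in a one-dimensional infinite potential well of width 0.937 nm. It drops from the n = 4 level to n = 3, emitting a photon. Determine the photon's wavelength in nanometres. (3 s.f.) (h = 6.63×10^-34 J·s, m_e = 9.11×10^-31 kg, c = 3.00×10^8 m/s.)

λ = 414 nm

E_1 = h²/(8m_eL²) = 6.870×10^-20 J, so ΔE = (4² − 3²)E_1 = 4.809×10^-19 J.
λ = hc/ΔE = (6.63×10^-34·3.00×10^8)/4.809×10^-19 = 4.14×10^-7 m = 414 nm.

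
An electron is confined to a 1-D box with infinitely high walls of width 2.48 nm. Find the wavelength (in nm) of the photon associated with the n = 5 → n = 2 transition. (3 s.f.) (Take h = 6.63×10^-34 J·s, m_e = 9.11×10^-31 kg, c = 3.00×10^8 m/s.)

E_1 = h²/(8m_eL²) = 9.807×10^-21 J, so ΔE = (5² − 2²)E_1 = 2.059×10^-19 J.
λ = hc/ΔE = (6.63×10^-34·3.00×10^8)/2.059×10^-19 = 9.66×10^-7 m = 966 nm.

λ = 966 nm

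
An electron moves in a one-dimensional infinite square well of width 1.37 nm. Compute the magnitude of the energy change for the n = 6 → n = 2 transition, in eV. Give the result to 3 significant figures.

|ΔE| = 6.41 eV

E_1 = h²/(8m_eL²) = 3.210×10^-20 J.
|ΔE| = |6² − 2²|·E_1 = 32·3.210×10^-20 J = 1.027×10^-18 J = 6.41 eV.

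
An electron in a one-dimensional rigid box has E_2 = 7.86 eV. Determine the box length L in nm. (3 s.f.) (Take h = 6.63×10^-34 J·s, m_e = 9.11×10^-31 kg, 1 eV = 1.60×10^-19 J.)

L = 0.438 nm

From E_n = n²h²/(8m_eL²), L = n·h/√(8m_eE_n).
E_2 = 7.86 eV = 1.258×10^-18 J, so L = 2·6.63×10^-34/√(8·9.11×10^-31·1.258×10^-18) = 4.38×10^-10 m = 0.438 nm.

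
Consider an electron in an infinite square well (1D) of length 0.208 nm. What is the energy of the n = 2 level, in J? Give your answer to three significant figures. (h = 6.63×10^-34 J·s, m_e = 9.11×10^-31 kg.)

For an infinite well E_n = n²h²/(8m_eL²), so E_1 = h²/(8m_eL²) = (6.63×10^-34)²/(8·9.11×10^-31·(2.08×10^-10 m)²) = 1.394×10^-18 J.
Then E_2 = 2²·E_1 = 4·1.394×10^-18 J = 5.58×10^-18 J.

E_2 = 5.58×10^-18 J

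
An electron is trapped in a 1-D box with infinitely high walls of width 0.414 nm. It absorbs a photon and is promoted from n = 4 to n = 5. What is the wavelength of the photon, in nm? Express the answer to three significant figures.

λ = 62.8 nm

E_1 = h²/(8m_eL²) = 3.515×10^-19 J, so ΔE = (5² − 4²)E_1 = 3.164×10^-18 J.
λ = hc/ΔE = (6.626×10^-34·2.998×10^8)/3.164×10^-18 = 6.28×10^-8 m = 62.8 nm.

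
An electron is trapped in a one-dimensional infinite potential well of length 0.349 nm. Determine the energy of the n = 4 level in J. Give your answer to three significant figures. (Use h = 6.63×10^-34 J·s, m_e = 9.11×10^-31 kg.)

For an infinite well E_n = n²h²/(8m_eL²), so E_1 = h²/(8m_eL²) = (6.63×10^-34)²/(8·9.11×10^-31·(3.49×10^-10 m)²) = 4.952×10^-19 J.
Then E_4 = 4²·E_1 = 16·4.952×10^-19 J = 7.92×10^-18 J.

E_4 = 7.92×10^-18 J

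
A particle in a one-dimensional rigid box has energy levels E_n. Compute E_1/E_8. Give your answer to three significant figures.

0.0156

E_n ∝ n², so E_1/E_8 = 1²/8² = 1/64 = 0.0156.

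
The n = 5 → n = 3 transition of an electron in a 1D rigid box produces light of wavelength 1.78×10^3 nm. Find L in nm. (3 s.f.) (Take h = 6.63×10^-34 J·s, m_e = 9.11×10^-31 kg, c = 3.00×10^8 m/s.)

L = 2.94 nm

The photon carries ΔE = hc/λ = 6.63×10^-34·3.00×10^8/1.78×10^-6 m = 1.117×10^-19 J.
Since ΔE = (5² − 3²)E_1, E_1 = 6.981×10^-21 J, and L = h/√(8m_eE_1) = 2.94×10^-9 m = 2.94 nm.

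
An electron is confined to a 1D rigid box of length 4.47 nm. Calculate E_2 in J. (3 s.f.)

E_2 = 1.21×10^-20 J

For an infinite well E_n = n²h²/(8m_eL²), so E_1 = h²/(8m_eL²) = (6.626×10^-34)²/(8·9.109×10^-31·(4.47×10^-9 m)²) = 3.015×10^-21 J.
Then E_2 = 2²·E_1 = 4·3.015×10^-21 J = 1.21×10^-20 J.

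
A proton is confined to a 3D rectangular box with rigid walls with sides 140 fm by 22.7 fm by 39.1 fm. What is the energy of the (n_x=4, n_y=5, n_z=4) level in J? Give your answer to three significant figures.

For a 3D rectangular well E = (h²/8m_p)·Σ n_i²/L_i² = (6.626×10^-34)²/(8·1.673×10^-27) · [4²/(140 fm)² + 5²/(22.7 fm)² + 4²/(39.1 fm)²].
Evaluating gives E = 1.96×10^-12 J.

E = 1.96×10^-12 J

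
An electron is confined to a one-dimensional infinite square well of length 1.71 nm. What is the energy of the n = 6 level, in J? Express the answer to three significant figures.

E_6 = 7.42×10^-19 J

For an infinite well E_n = n²h²/(8m_eL²), so E_1 = h²/(8m_eL²) = (6.626×10^-34)²/(8·9.109×10^-31·(1.71×10^-9 m)²) = 2.060×10^-20 J.
Then E_6 = 6²·E_1 = 36·2.060×10^-20 J = 7.42×10^-19 J.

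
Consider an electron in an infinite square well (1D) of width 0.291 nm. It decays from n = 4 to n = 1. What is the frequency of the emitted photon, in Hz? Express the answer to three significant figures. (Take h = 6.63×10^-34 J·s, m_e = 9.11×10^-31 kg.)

E_1 = h²/(8m_eL²) = 7.123×10^-19 J and ΔE = (4² − 1²)E_1 = 1.068×10^-17 J.
f = ΔE/h = 1.068×10^-17/6.63×10^-34 = 1.61×10^16 Hz.

f = 1.61×10^16 Hz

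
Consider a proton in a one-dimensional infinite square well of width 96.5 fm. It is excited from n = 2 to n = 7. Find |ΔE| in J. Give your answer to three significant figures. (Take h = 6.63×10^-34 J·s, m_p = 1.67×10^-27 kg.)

E_1 = h²/(8m_pL²) = 3.533×10^-15 J.
|ΔE| = |2² − 7²|·E_1 = 45·3.533×10^-15 J = 1.59×10^-13 J.

|ΔE| = 1.59×10^-13 J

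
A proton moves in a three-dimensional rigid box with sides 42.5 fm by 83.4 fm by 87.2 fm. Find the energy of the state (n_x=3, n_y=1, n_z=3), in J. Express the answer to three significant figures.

E = 2.07×10^-13 J

For a 3D rectangular well E = (h²/8m_p)·Σ n_i²/L_i² = (6.626×10^-34)²/(8·1.673×10^-27) · [3²/(42.5 fm)² + 1²/(83.4 fm)² + 3²/(87.2 fm)²].
Evaluating gives E = 2.07×10^-13 J.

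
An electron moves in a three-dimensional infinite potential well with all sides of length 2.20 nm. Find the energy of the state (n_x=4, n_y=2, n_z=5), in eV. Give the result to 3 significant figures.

E = 3.50 eV

For a 3D rectangular well E = (h²/8m_e)·Σ n_i²/L_i² = (6.626×10^-34)²/(8·9.109×10^-31) · [4²/(2.20 nm)² + 2²/(2.20 nm)² + 5²/(2.20 nm)²].
Evaluating gives E = 5.602×10^-19 J = 3.50 eV.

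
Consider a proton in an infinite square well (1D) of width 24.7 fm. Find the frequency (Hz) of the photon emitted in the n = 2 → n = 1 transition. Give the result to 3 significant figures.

E_1 = h²/(8m_pL²) = 5.377×10^-14 J and ΔE = (2² − 1²)E_1 = 1.613×10^-13 J.
f = ΔE/h = 1.613×10^-13/6.626×10^-34 = 2.43×10^20 Hz.

f = 2.43×10^20 Hz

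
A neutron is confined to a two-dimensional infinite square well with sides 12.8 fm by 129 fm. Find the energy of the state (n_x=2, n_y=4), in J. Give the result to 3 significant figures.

E = 8.31×10^-13 J

For a 2D rectangular well E = (h²/8m_n)·Σ n_i²/L_i² = (6.626×10^-34)²/(8·1.675×10^-27) · [2²/(12.8 fm)² + 4²/(129 fm)²].
Evaluating gives E = 8.31×10^-13 J.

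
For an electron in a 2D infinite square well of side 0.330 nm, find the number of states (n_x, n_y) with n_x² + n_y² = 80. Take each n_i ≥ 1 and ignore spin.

The level has n_x² + n_y² = 80. The ordered positive-integer solutions are (4, 8), (8, 4).
That gives 2 states.

degeneracy = 2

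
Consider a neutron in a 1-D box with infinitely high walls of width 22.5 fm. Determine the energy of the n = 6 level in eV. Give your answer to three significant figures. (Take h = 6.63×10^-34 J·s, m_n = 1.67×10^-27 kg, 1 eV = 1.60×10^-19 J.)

E_6 = 1.46×10^7 eV

For an infinite well E_n = n²h²/(8m_nL²), so E_1 = h²/(8m_nL²) = (6.63×10^-34)²/(8·1.67×10^-27·(2.25×10^-14 m)²) = 6.499×10^-14 J.
Then E_6 = 6²·E_1 = 36·6.499×10^-14 J = 2.340×10^-12 J.
Converting, E_6 = 2.340×10^-12 J / (1.60×10^-19 J/eV) = 1.46×10^7 eV.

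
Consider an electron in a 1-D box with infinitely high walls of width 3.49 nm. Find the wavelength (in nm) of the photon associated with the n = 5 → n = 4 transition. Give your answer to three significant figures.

E_1 = h²/(8m_eL²) = 4.946×10^-21 J, so ΔE = (5² − 4²)E_1 = 4.451×10^-20 J.
λ = hc/ΔE = (6.626×10^-34·2.998×10^8)/4.451×10^-20 = 4.46×10^-6 m = 4.46×10^3 nm.

λ = 4.46×10^3 nm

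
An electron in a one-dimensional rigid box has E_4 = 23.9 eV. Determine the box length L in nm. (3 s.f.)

From E_n = n²h²/(8m_eL²), L = n·h/√(8m_eE_n).
E_4 = 23.9 eV = 3.829×10^-18 J, so L = 4·6.626×10^-34/√(8·9.109×10^-31·3.829×10^-18) = 5.02×10^-10 m = 0.502 nm.

L = 0.502 nm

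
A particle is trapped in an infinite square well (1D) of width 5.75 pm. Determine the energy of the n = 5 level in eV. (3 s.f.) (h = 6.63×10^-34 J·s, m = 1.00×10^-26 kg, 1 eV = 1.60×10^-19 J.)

For an infinite well E_n = n²h²/(8mL²), so E_1 = h²/(8mL²) = (6.63×10^-34)²/(8·1.00×10^-26·(5.75×10^-12 m)²) = 1.662×10^-19 J.
Then E_5 = 5²·E_1 = 25·1.662×10^-19 J = 4.155×10^-18 J.
Converting, E_5 = 4.155×10^-18 J / (1.60×10^-19 J/eV) = 26.0 eV.

E_5 = 26.0 eV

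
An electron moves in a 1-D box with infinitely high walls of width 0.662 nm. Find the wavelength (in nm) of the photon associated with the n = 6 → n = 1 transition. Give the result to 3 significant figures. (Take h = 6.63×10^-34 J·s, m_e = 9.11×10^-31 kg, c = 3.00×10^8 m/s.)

λ = 41.3 nm

E_1 = h²/(8m_eL²) = 1.376×10^-19 J, so ΔE = (6² − 1²)E_1 = 4.816×10^-18 J.
λ = hc/ΔE = (6.63×10^-34·3.00×10^8)/4.816×10^-18 = 4.13×10^-8 m = 41.3 nm.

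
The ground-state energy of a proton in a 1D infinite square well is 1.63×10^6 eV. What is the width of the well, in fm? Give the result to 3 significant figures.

From E_n = n²h²/(8m_pL²), L = n·h/√(8m_pE_n).
E_1 = 1.63×10^6 eV = 2.611×10^-13 J, so L = 1·6.626×10^-34/√(8·1.673×10^-27·2.611×10^-13) = 1.12×10^-14 m = 11.2 fm.

L = 11.2 fm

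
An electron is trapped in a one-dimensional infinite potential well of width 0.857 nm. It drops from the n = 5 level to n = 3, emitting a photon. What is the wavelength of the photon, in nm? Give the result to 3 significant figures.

E_1 = h²/(8m_eL²) = 8.203×10^-20 J, so ΔE = (5² − 3²)E_1 = 1.312×10^-18 J.
λ = hc/ΔE = (6.626×10^-34·2.998×10^8)/1.312×10^-18 = 1.51×10^-7 m = 151 nm.

λ = 151 nm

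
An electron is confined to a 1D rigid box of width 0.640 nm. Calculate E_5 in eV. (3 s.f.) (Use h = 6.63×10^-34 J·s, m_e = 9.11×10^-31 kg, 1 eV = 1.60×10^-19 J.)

For an infinite well E_n = n²h²/(8m_eL²), so E_1 = h²/(8m_eL²) = (6.63×10^-34)²/(8·9.11×10^-31·(6.40×10^-10 m)²) = 1.473×10^-19 J.
Then E_5 = 5²·E_1 = 25·1.473×10^-19 J = 3.683×10^-18 J.
Converting, E_5 = 3.683×10^-18 J / (1.60×10^-19 J/eV) = 23.0 eV.

E_5 = 23.0 eV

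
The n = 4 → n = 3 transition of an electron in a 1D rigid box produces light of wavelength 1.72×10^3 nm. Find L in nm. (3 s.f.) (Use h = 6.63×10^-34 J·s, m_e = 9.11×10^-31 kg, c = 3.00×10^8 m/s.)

L = 1.91 nm

The photon carries ΔE = hc/λ = 6.63×10^-34·3.00×10^8/1.72×10^-6 m = 1.156×10^-19 J.
Since ΔE = (4² − 3²)E_1, E_1 = 1.651×10^-20 J, and L = h/√(8m_eE_1) = 1.91×10^-9 m = 1.91 nm.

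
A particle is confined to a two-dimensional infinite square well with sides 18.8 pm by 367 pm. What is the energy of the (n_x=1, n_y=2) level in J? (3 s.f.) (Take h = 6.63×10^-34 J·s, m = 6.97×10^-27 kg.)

For a 2D rectangular well E = (h²/8m)·Σ n_i²/L_i² = (6.63×10^-34)²/(8·6.97×10^-27) · [1²/(18.8 pm)² + 2²/(367 pm)²].
Evaluating gives E = 2.25×10^-20 J.

E = 2.25×10^-20 J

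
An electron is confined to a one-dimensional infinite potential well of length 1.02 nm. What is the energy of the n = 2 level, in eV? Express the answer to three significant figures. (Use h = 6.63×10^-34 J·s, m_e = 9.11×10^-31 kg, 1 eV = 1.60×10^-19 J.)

E_2 = 1.45 eV

For an infinite well E_n = n²h²/(8m_eL²), so E_1 = h²/(8m_eL²) = (6.63×10^-34)²/(8·9.11×10^-31·(1.02×10^-9 m)²) = 5.797×10^-20 J.
Then E_2 = 2²·E_1 = 4·5.797×10^-20 J = 2.319×10^-19 J.
Converting, E_2 = 2.319×10^-19 J / (1.60×10^-19 J/eV) = 1.45 eV.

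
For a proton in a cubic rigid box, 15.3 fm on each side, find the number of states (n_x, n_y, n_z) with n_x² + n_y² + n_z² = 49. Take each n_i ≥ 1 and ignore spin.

degeneracy = 6

The level has n_x² + n_y² + n_z² = 49. The ordered positive-integer solutions are (2, 3, 6), (2, 6, 3), (3, 2, 6), (3, 6, 2), (6, 2, 3), (6, 3, 2).
That gives 6 states.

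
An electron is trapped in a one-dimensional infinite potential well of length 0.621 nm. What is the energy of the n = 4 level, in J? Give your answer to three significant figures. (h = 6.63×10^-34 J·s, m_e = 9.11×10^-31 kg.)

For an infinite well E_n = n²h²/(8m_eL²), so E_1 = h²/(8m_eL²) = (6.63×10^-34)²/(8·9.11×10^-31·(6.21×10^-10 m)²) = 1.564×10^-19 J.
Then E_4 = 4²·E_1 = 16·1.564×10^-19 J = 2.50×10^-18 J.

E_4 = 2.50×10^-18 J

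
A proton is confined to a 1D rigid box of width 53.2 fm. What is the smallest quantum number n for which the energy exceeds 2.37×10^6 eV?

E_1 = h²/(8m_pL²) = 1.159×10^-14 J = 7.235×10^4 eV.
Need n² > 2.37×10^6/7.235×10^4 = 32.76, i.e. n > 5.724.
The smallest integer satisfying this is n = 6.

n = 6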